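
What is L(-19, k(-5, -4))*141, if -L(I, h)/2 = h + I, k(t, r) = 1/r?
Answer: 10857/2 ≈ 5428.5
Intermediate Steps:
L(I, h) = -2*I - 2*h (L(I, h) = -2*(h + I) = -2*(I + h) = -2*I - 2*h)
L(-19, k(-5, -4))*141 = (-2*(-19) - 2/(-4))*141 = (38 - 2*(-¼))*141 = (38 + ½)*141 = (77/2)*141 = 10857/2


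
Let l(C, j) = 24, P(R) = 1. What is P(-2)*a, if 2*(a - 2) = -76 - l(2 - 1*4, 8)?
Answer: -48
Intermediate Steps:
a = -48 (a = 2 + (-76 - 1*24)/2 = 2 + (-76 - 24)/2 = 2 + (½)*(-100) = 2 - 50 = -48)
P(-2)*a = 1*(-48) = -48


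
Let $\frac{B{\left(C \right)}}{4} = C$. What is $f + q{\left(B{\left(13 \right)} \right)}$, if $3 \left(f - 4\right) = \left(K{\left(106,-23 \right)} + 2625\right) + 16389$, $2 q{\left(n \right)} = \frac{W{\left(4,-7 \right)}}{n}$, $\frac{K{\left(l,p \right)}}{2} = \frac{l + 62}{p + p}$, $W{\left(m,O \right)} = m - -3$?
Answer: $\frac{15164401}{2392} \approx 6339.6$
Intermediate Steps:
$B{\left(C \right)} = 4 C$
$W{\left(m,O \right)} = 3 + m$ ($W{\left(m,O \right)} = m + 3 = 3 + m$)
$K{\left(l,p \right)} = \frac{62 + l}{p}$ ($K{\left(l,p \right)} = 2 \frac{l + 62}{p + p} = 2 \frac{62 + l}{2 p} = \frac{62 + l}{p}$)
$q{\left(n \right)} = \frac{7}{2 n}$ ($q{\left(n \right)} = \frac{\left(3 + 4\right) \frac{1}{n}}{2} = \frac{7 \frac{1}{n}}{2} = \frac{7}{2 n}$)
$f = \frac{145810}{23}$ ($f = 4 + \frac{\left(\frac{62 + 106}{-23} + 2625\right) + 16389}{3} = 4 + \frac{\left(\left(- \frac{1}{23}\right) 168 + 2625\right) + 16389}{3} = 4 + \frac{\left(- \frac{168}{23} + 2625\right) + 16389}{3} = 4 + \frac{\frac{60207}{23} + 16389}{3} = 4 + \frac{1}{3} \cdot \frac{437154}{23} = 4 + \frac{145718}{23} = \frac{145810}{23} \approx 6339.6$)
$f + q{\left(B{\left(13 \right)} \right)} = \frac{145810}{23} + \frac{7}{2 \cdot 4 \cdot 13} = \frac{145810}{23} + \frac{7}{2 \cdot 52} = \frac{145810}{23} + \frac{7}{2} \cdot \frac{1}{52} = \frac{145810}{23} + \frac{7}{104} = \frac{15164401}{2392}$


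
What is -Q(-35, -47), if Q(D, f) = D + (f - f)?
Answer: 35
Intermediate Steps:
Q(D, f) = D (Q(D, f) = D + 0 = D)
-Q(-35, -47) = -1*(-35) = 35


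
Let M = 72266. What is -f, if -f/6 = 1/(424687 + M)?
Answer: 2/165651 ≈ 1.2074e-5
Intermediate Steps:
f = -2/165651 (f = -6/(424687 + 72266) = -6/496953 = -6*1/496953 = -2/165651 ≈ -1.2074e-5)
-f = -1*(-2/165651) = 2/165651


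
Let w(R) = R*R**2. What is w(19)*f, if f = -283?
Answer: -1941097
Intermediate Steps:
w(R) = R**3
w(19)*f = 19**3*(-283) = 6859*(-283) = -1941097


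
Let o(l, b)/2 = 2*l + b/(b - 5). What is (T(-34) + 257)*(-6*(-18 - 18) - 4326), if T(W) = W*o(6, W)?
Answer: 33034810/13 ≈ 2.5411e+6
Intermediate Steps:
o(l, b) = 4*l + 2*b/(-5 + b) (o(l, b) = 2*(2*l + b/(b - 5)) = 2*(2*l + b/(-5 + b)) = 4*l + 2*b/(-5 + b))
T(W) = 2*W*(-60 + 13*W)/(-5 + W) (T(W) = W*(2*(W - 10*6 + 2*W*6)/(-5 + W)) = W*(2*(W - 60 + 12*W)/(-5 + W)) = W*(2*(-60 + 13*W)/(-5 + W)) = 2*W*(-60 + 13*W)/(-5 + W))
(T(-34) + 257)*(-6*(-18 - 18) - 4326) = (2*(-34)*(-60 + 13*(-34))/(-5 - 34) + 257)*(-6*(-18 - 18) - 4326) = (2*(-34)*(-60 - 442)/(-39) + 257)*(-6*(-36) - 4326) = (2*(-34)*(-1/39)*(-502) + 257)*(216 - 4326) = (-34136/39 + 257)*(-4110) = -24113/39*(-4110) = 33034810/13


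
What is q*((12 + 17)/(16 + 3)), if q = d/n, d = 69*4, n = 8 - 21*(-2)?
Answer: 4002/475 ≈ 8.4253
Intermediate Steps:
n = 50 (n = 8 + 42 = 50)
d = 276
q = 138/25 (q = 276/50 = 276*(1/50) = 138/25 ≈ 5.5200)
q*((12 + 17)/(16 + 3)) = 138*((12 + 17)/(16 + 3))/25 = 138*(29/19)/25 = 138*(29*(1/19))/25 = (138/25)*(29/19) = 4002/475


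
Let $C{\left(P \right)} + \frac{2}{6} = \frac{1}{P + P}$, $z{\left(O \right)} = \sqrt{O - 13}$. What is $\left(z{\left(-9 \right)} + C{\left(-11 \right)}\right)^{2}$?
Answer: $\frac{\left(25 - 66 i \sqrt{22}\right)^{2}}{4356} \approx -21.857 - 3.5533 i$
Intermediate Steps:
$z{\left(O \right)} = \sqrt{-13 + O}$
$C{\left(P \right)} = - \frac{1}{3} + \frac{1}{2 P}$ ($C{\left(P \right)} = - \frac{1}{3} + \frac{1}{P + P} = - \frac{1}{3} + \frac{1}{2 P}$)
$\left(z{\left(-9 \right)} + C{\left(-11 \right)}\right)^{2} = \left(\sqrt{-13 - 9} + \frac{3 - -22}{6 \left(-11\right)}\right)^{2} = \left(\sqrt{-22} + \frac{1}{6} \left(- \frac{1}{11}\right) \left(3 + 22\right)\right)^{2} = \left(i \sqrt{22} + \frac{1}{6} \left(- \frac{1}{11}\right) 25\right)^{2} = \left(i \sqrt{22} - \frac{25}{66}\right)^{2} = \left(- \frac{25}{66} + i \sqrt{22}\right)^{2}$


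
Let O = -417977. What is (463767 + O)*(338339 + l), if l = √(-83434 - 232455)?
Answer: 15492542810 + 45790*I*√315889 ≈ 1.5493e+10 + 2.5736e+7*I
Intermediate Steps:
l = I*√315889 (l = √(-315889) = I*√315889 ≈ 562.04*I)
(463767 + O)*(338339 + l) = (463767 - 417977)*(338339 + I*√315889) = 45790*(338339 + I*√315889) = 15492542810 + 45790*I*√315889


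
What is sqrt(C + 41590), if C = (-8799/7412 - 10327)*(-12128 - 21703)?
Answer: sqrt(4799560310794129)/3706 ≈ 18694.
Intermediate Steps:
C = 2589848405613/7412 (C = (-8799*1/7412 - 10327)*(-33831) = (-8799/7412 - 10327)*(-33831) = -76552523/7412*(-33831) = 2589848405613/7412 ≈ 3.4941e+8)
sqrt(C + 41590) = sqrt(2589848405613/7412 + 41590) = sqrt(2590156670693/7412) = sqrt(4799560310794129)/3706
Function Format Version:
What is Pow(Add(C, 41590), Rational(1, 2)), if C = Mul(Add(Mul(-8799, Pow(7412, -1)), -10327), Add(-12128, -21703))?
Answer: Mul(Rational(1, 3706), Pow(4799560310794129, Rational(1, 2))) ≈ 18694.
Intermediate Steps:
C = Rational(2589848405613, 7412) (C = Mul(Add(Mul(-8799, Rational(1, 7412)), -10327), -33831) = Mul(Add(Rational(-8799, 7412), -10327), -33831) = Mul(Rational(-76552523, 7412), -33831) = Rational(2589848405613, 7412) ≈ 3.4941e+8)
Pow(Add(C, 41590), Rational(1, 2)) = Pow(Add(Rational(2589848405613, 7412), 41590), Rational(1, 2)) = Pow(Rational(2590156670693, 7412), Rational(1, 2)) = Mul(Rational(1, 3706), Pow(4799560310794129, Rational(1, 2)))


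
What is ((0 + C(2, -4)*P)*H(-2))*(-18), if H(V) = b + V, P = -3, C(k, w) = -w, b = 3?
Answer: 216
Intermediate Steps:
H(V) = 3 + V
((0 + C(2, -4)*P)*H(-2))*(-18) = ((0 - 1*(-4)*(-3))*(3 - 2))*(-18) = ((0 + 4*(-3))*1)*(-18) = ((0 - 12)*1)*(-18) = -12*1*(-18) = -12*(-18) = 216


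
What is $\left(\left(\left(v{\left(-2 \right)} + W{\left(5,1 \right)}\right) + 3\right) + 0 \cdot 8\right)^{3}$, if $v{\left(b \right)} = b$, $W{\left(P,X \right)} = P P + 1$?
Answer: $19683$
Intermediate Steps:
$W{\left(P,X \right)} = 1 + P^{2}$ ($W{\left(P,X \right)} = P^{2} + 1 = 1 + P^{2}$)
$\left(\left(\left(v{\left(-2 \right)} + W{\left(5,1 \right)}\right) + 3\right) + 0 \cdot 8\right)^{3} = \left(\left(\left(-2 + \left(1 + 5^{2}\right)\right) + 3\right) + 0 \cdot 8\right)^{3} = \left(\left(\left(-2 + \left(1 + 25\right)\right) + 3\right) + 0\right)^{3} = \left(\left(\left(-2 + 26\right) + 3\right) + 0\right)^{3} = \left(\left(24 + 3\right) + 0\right)^{3} = \left(27 + 0\right)^{3} = 27^{3} = 19683$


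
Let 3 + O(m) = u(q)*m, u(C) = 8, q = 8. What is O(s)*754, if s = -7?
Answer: -44486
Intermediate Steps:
O(m) = -3 + 8*m
O(s)*754 = (-3 + 8*(-7))*754 = (-3 - 56)*754 = -59*754 = -44486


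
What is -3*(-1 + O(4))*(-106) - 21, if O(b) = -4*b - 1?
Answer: -5745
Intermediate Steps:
O(b) = -1 - 4*b
-3*(-1 + O(4))*(-106) - 21 = -3*(-1 + (-1 - 4*4))*(-106) - 21 = -3*(-1 + (-1 - 16))*(-106) - 21 = -3*(-1 - 17)*(-106) - 21 = -3*(-18)*(-106) - 21 = 54*(-106) - 21 = -5724 - 21 = -5745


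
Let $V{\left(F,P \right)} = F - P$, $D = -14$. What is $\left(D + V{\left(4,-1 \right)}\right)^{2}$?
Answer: $81$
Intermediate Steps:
$\left(D + V{\left(4,-1 \right)}\right)^{2} = \left(-14 + \left(4 - -1\right)\right)^{2} = \left(-14 + \left(4 + 1\right)\right)^{2} = \left(-14 + 5\right)^{2} = \left(-9\right)^{2} = 81$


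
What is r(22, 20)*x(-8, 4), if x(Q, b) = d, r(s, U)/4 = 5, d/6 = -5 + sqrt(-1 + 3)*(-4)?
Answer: -600 - 480*sqrt(2) ≈ -1278.8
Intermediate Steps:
d = -30 - 24*sqrt(2) (d = 6*(-5 + sqrt(-1 + 3)*(-4)) = 6*(-5 + sqrt(2)*(-4)) = 6*(-5 - 4*sqrt(2)) = -30 - 24*sqrt(2) ≈ -63.941)
r(s, U) = 20 (r(s, U) = 4*5 = 20)
x(Q, b) = -30 - 24*sqrt(2)
r(22, 20)*x(-8, 4) = 20*(-30 - 24*sqrt(2)) = -600 - 480*sqrt(2)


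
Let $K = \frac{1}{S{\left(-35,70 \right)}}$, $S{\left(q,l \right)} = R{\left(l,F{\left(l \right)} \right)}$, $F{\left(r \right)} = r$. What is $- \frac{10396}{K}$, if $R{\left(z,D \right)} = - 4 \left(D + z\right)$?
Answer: $5821760$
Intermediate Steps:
$R{\left(z,D \right)} = - 4 D - 4 z$
$S{\left(q,l \right)} = - 8 l$ ($S{\left(q,l \right)} = - 4 l - 4 l = - 8 l$)
$K = - \frac{1}{560}$ ($K = \frac{1}{\left(-8\right) 70} = \frac{1}{-560} = - \frac{1}{560} \approx -0.0017857$)
$- \frac{10396}{K} = - \frac{10396}{- \frac{1}{560}} = \left(-10396\right) \left(-560\right) = 5821760$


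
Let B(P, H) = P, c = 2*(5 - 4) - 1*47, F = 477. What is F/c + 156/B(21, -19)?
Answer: -111/35 ≈ -3.1714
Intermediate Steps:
c = -45 (c = 2*1 - 47 = 2 - 47 = -45)
F/c + 156/B(21, -19) = 477/(-45) + 156/21 = 477*(-1/45) + 156*(1/21) = -53/5 + 52/7 = -111/35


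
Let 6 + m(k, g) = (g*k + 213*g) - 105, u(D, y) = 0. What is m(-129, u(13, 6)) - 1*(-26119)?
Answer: 26008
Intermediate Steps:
m(k, g) = -111 + 213*g + g*k (m(k, g) = -6 + ((g*k + 213*g) - 105) = -6 + ((213*g + g*k) - 105) = -6 + (-105 + 213*g + g*k) = -111 + 213*g + g*k)
m(-129, u(13, 6)) - 1*(-26119) = (-111 + 213*0 + 0*(-129)) - 1*(-26119) = (-111 + 0 + 0) + 26119 = -111 + 26119 = 26008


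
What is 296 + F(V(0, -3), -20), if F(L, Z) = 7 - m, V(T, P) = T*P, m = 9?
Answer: 294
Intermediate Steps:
V(T, P) = P*T
F(L, Z) = -2 (F(L, Z) = 7 - 1*9 = 7 - 9 = -2)
296 + F(V(0, -3), -20) = 296 - 2 = 294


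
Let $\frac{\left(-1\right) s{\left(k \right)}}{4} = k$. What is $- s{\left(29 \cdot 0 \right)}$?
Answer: $0$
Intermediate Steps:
$s{\left(k \right)} = - 4 k$
$- s{\left(29 \cdot 0 \right)} = - \left(-4\right) 29 \cdot 0 = - \left(-4\right) 0 = \left(-1\right) 0 = 0$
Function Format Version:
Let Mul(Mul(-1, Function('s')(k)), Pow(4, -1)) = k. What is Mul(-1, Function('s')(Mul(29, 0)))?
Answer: 0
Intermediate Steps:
Function('s')(k) = Mul(-4, k)
Mul(-1, Function('s')(Mul(29, 0))) = Mul(-1, Mul(-4, Mul(29, 0))) = Mul(-1, Mul(-4, 0)) = Mul(-1, 0) = 0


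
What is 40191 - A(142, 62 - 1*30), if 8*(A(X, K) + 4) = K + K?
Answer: 40187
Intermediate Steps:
A(X, K) = -4 + K/4 (A(X, K) = -4 + (K + K)/8 = -4 + (2*K)/8 = -4 + K/4)
40191 - A(142, 62 - 1*30) = 40191 - (-4 + (62 - 1*30)/4) = 40191 - (-4 + (62 - 30)/4) = 40191 - (-4 + (¼)*32) = 40191 - (-4 + 8) = 40191 - 1*4 = 40191 - 4 = 40187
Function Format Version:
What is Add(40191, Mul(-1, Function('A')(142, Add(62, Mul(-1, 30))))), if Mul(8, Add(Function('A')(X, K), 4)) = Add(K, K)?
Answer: 40187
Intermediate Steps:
Function('A')(X, K) = Add(-4, Mul(Rational(1, 4), K)) (Function('A')(X, K) = Add(-4, Mul(Rational(1, 8), Add(K, K))) = Add(-4, Mul(Rational(1, 8), Mul(2, K))) = Add(-4, Mul(Rational(1, 4), K)))
Add(40191, Mul(-1, Function('A')(142, Add(62, Mul(-1, 30))))) = Add(40191, Mul(-1, Add(-4, Mul(Rational(1, 4), Add(62, Mul(-1, 30)))))) = Add(40191, Mul(-1, Add(-4, Mul(Rational(1, 4), Add(62, -30))))) = Add(40191, Mul(-1, Add(-4, Mul(Rational(1, 4), 32)))) = Add(40191, Mul(-1, Add(-4, 8))) = Add(40191, Mul(-1, 4)) = Add(40191, -4) = 40187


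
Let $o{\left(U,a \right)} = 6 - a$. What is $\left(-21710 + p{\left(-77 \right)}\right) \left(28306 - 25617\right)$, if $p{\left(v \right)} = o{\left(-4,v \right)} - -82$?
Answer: $-57934505$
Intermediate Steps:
$p{\left(v \right)} = 88 - v$ ($p{\left(v \right)} = \left(6 - v\right) - -82 = \left(6 - v\right) + 82 = 88 - v$)
$\left(-21710 + p{\left(-77 \right)}\right) \left(28306 - 25617\right) = \left(-21710 + \left(88 - -77\right)\right) \left(28306 - 25617\right) = \left(-21710 + \left(88 + 77\right)\right) 2689 = \left(-21710 + 165\right) 2689 = \left(-21545\right) 2689 = -57934505$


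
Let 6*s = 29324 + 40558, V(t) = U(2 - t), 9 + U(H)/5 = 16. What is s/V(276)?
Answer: 11647/35 ≈ 332.77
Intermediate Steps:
U(H) = 35 (U(H) = -45 + 5*16 = -45 + 80 = 35)
V(t) = 35
s = 11647 (s = (29324 + 40558)/6 = (1/6)*69882 = 11647)
s/V(276) = 11647/35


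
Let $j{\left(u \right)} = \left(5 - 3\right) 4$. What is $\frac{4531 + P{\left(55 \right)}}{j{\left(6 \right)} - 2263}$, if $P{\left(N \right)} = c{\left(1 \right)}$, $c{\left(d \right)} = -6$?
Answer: $- \frac{905}{451} \approx -2.0067$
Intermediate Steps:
$P{\left(N \right)} = -6$
$j{\left(u \right)} = 8$ ($j{\left(u \right)} = 2 \cdot 4 = 8$)
$\frac{4531 + P{\left(55 \right)}}{j{\left(6 \right)} - 2263} = \frac{4531 - 6}{8 - 2263} = \frac{4525}{-2255} = 4525 \left(- \frac{1}{2255}\right) = - \frac{905}{451}$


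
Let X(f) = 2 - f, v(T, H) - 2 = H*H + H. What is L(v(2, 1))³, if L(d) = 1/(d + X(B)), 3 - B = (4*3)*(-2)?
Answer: -1/9261 ≈ -0.00010798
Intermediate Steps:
v(T, H) = 2 + H + H² (v(T, H) = 2 + (H*H + H) = 2 + (H² + H) = 2 + (H + H²) = 2 + H + H²)
B = 27 (B = 3 - 4*3*(-2) = 3 - 12*(-2) = 3 - 1*(-24) = 3 + 24 = 27)
L(d) = 1/(-25 + d) (L(d) = 1/(d + (2 - 1*27)) = 1/(d + (2 - 27)) = 1/(d - 25) = 1/(-25 + d))
L(v(2, 1))³ = (1/(-25 + (2 + 1 + 1²)))³ = (1/(-25 + (2 + 1 + 1)))³ = (1/(-25 + 4))³ = (1/(-21))³ = (-1/21)³ = -1/9261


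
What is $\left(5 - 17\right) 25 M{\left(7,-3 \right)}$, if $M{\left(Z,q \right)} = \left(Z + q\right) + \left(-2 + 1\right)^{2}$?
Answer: $-1500$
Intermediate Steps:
$M{\left(Z,q \right)} = 1 + Z + q$ ($M{\left(Z,q \right)} = \left(Z + q\right) + \left(-1\right)^{2} = \left(Z + q\right) + 1 = 1 + Z + q$)
$\left(5 - 17\right) 25 M{\left(7,-3 \right)} = \left(5 - 17\right) 25 \left(1 + 7 - 3\right) = \left(5 - 17\right) 25 \cdot 5 = \left(-12\right) 25 \cdot 5 = \left(-300\right) 5 = -1500$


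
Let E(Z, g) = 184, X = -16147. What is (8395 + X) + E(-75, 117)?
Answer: -7568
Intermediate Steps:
(8395 + X) + E(-75, 117) = (8395 - 16147) + 184 = -7752 + 184 = -7568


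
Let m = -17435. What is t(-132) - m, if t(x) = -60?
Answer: 17375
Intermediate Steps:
t(-132) - m = -60 - 1*(-17435) = -60 + 17435 = 17375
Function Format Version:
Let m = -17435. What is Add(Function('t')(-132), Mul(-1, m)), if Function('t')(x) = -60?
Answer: 17375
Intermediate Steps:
Add(Function('t')(-132), Mul(-1, m)) = Add(-60, Mul(-1, -17435)) = Add(-60, 17435) = 17375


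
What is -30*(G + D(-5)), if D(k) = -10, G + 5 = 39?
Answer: -720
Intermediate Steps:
G = 34 (G = -5 + 39 = 34)
-30*(G + D(-5)) = -30*(34 - 10) = -30*24 = -720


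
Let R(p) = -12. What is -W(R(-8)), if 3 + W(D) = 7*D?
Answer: 87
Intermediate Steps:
W(D) = -3 + 7*D
-W(R(-8)) = -(-3 + 7*(-12)) = -(-3 - 84) = -1*(-87) = 87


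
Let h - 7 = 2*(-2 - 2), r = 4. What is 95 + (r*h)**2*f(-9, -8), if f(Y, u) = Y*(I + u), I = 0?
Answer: 1247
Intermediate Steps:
h = -1 (h = 7 + 2*(-2 - 2) = 7 + 2*(-4) = 7 - 8 = -1)
f(Y, u) = Y*u (f(Y, u) = Y*(0 + u) = Y*u)
95 + (r*h)**2*f(-9, -8) = 95 + (4*(-1))**2*(-9*(-8)) = 95 + (-4)**2*72 = 95 + 16*72 = 95 + 1152 = 1247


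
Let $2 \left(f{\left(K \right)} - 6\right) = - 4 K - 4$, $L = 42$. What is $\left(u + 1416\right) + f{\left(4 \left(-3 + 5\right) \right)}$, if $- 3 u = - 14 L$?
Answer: $1600$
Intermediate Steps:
$u = 196$ ($u = - \frac{\left(-14\right) 42}{3} = \left(- \frac{1}{3}\right) \left(-588\right) = 196$)
$f{\left(K \right)} = 4 - 2 K$ ($f{\left(K \right)} = 6 + \frac{- 4 K - 4}{2} = 6 + \frac{-4 - 4 K}{2} = 6 - \left(2 + 2 K\right) = 4 - 2 K$)
$\left(u + 1416\right) + f{\left(4 \left(-3 + 5\right) \right)} = \left(196 + 1416\right) + \left(4 - 2 \cdot 4 \left(-3 + 5\right)\right) = 1612 + \left(4 - 2 \cdot 4 \cdot 2\right) = 1612 + \left(4 - 16\right) = 1612 - 12 = 1600$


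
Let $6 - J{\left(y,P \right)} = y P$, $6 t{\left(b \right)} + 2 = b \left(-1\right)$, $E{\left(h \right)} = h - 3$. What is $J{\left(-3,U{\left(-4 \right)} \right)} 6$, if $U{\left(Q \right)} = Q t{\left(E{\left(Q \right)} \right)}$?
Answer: $-24$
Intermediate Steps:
$E{\left(h \right)} = -3 + h$
$t{\left(b \right)} = - \frac{1}{3} - \frac{b}{6}$ ($t{\left(b \right)} = - \frac{1}{3} + \frac{b \left(-1\right)}{6} = - \frac{1}{3} + \frac{\left(-1\right) b}{6} = - \frac{1}{3} - \frac{b}{6}$)
$U{\left(Q \right)} = Q \left(\frac{1}{6} - \frac{Q}{6}\right)$ ($U{\left(Q \right)} = Q \left(- \frac{1}{3} - \frac{-3 + Q}{6}\right) = Q \left(- \frac{1}{3} - \left(- \frac{1}{2} + \frac{Q}{6}\right)\right) = Q \left(\frac{1}{6} - \frac{Q}{6}\right)$)
$J{\left(y,P \right)} = 6 - P y$ ($J{\left(y,P \right)} = 6 - y P = 6 - P y$)
$J{\left(-3,U{\left(-4 \right)} \right)} 6 = \left(6 - \frac{1}{6} \left(-4\right) \left(1 - -4\right) \left(-3\right)\right) 6 = \left(6 - \frac{1}{6} \left(-4\right) \left(1 + 4\right) \left(-3\right)\right) 6 = \left(6 - \frac{1}{6} \left(-4\right) 5 \left(-3\right)\right) 6 = \left(6 - \left(- \frac{10}{3}\right) \left(-3\right)\right) 6 = \left(6 - 10\right) 6 = \left(-4\right) 6 = -24$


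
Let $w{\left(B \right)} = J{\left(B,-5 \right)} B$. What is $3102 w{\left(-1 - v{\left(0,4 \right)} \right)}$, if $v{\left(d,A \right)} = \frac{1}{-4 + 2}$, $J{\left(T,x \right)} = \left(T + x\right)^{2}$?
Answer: $- \frac{187671}{4} \approx -46918.0$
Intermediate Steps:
$v{\left(d,A \right)} = - \frac{1}{2}$ ($v{\left(d,A \right)} = \frac{1}{-2} = - \frac{1}{2}$)
$w{\left(B \right)} = B \left(-5 + B\right)^{2}$ ($w{\left(B \right)} = \left(B - 5\right)^{2} B = \left(-5 + B\right)^{2} B = B \left(-5 + B\right)^{2}$)
$3102 w{\left(-1 - v{\left(0,4 \right)} \right)} = 3102 \left(-1 + \left(\left(-1\right) \left(- \frac{1}{2}\right) + 0\right)\right) \left(-5 + \left(-1 + \left(\left(-1\right) \left(- \frac{1}{2}\right) + 0\right)\right)\right)^{2} = 3102 \left(-1 + \left(\frac{1}{2} + 0\right)\right) \left(-5 + \left(-1 + \left(\frac{1}{2} + 0\right)\right)\right)^{2} = 3102 \left(-1 + \frac{1}{2}\right) \left(-5 + \left(-1 + \frac{1}{2}\right)\right)^{2} = 3102 \left(- \frac{\left(-5 - \frac{1}{2}\right)^{2}}{2}\right) = 3102 \left(- \frac{\left(- \frac{11}{2}\right)^{2}}{2}\right) = 3102 \left(\left(- \frac{1}{2}\right) \frac{121}{4}\right) = 3102 \left(- \frac{121}{8}\right) = - \frac{187671}{4}$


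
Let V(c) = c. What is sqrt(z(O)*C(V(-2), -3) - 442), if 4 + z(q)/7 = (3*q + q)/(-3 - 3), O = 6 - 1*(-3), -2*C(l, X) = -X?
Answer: I*sqrt(337) ≈ 18.358*I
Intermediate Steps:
C(l, X) = X/2 (C(l, X) = -(-1)*X/2 = X/2)
O = 9 (O = 6 + 3 = 9)
z(q) = -28 - 14*q/3 (z(q) = -28 + 7*((3*q + q)/(-3 - 3)) = -28 + 7*((4*q)/(-6)) = -28 + 7*((4*q)*(-1/6)) = -28 + 7*(-2*q/3) = -28 - 14*q/3)
sqrt(z(O)*C(V(-2), -3) - 442) = sqrt((-28 - 14/3*9)*((1/2)*(-3)) - 442) = sqrt((-28 - 42)*(-3/2) - 442) = sqrt(-70*(-3/2) - 442) = sqrt(105 - 442) = sqrt(-337) = I*sqrt(337)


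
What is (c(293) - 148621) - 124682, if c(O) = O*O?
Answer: -187454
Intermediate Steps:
c(O) = O²
(c(293) - 148621) - 124682 = (293² - 148621) - 124682 = (85849 - 148621) - 124682 = -62772 - 124682 = -187454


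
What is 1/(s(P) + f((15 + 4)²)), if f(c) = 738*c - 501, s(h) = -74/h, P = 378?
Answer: 189/50258276 ≈ 3.7606e-6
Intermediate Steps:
f(c) = -501 + 738*c
1/(s(P) + f((15 + 4)²)) = 1/(-74/378 + (-501 + 738*(15 + 4)²)) = 1/(-74*1/378 + (-501 + 738*19²)) = 1/(-37/189 + (-501 + 738*361)) = 1/(-37/189 + (-501 + 266418)) = 1/(-37/189 + 265917) = 1/(50258276/189) = 189/50258276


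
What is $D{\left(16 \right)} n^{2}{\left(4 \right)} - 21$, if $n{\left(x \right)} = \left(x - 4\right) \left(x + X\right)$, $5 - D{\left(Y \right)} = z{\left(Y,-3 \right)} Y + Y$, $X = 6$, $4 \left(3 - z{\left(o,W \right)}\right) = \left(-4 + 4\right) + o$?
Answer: $-21$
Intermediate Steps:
$z{\left(o,W \right)} = 3 - \frac{o}{4}$ ($z{\left(o,W \right)} = 3 - \frac{\left(-4 + 4\right) + o}{4} = 3 - \frac{0 + o}{4} = 3 - \frac{o}{4}$)
$D{\left(Y \right)} = 5 - Y - Y \left(3 - \frac{Y}{4}\right)$ ($D{\left(Y \right)} = 5 - \left(\left(3 - \frac{Y}{4}\right) Y + Y\right) = 5 - \left(Y \left(3 - \frac{Y}{4}\right) + Y\right) = 5 - \left(Y + Y \left(3 - \frac{Y}{4}\right)\right) = 5 - Y - Y \left(3 - \frac{Y}{4}\right)$)
$n{\left(x \right)} = \left(-4 + x\right) \left(6 + x\right)$ ($n{\left(x \right)} = \left(x - 4\right) \left(x + 6\right) = \left(-4 + x\right) \left(6 + x\right)$)
$D{\left(16 \right)} n^{2}{\left(4 \right)} - 21 = \left(5 - 64 + \frac{16^{2}}{4}\right) \left(-24 + 4^{2} + 2 \cdot 4\right)^{2} - 21 = \left(5 - 64 + \frac{1}{4} \cdot 256\right) \left(-24 + 16 + 8\right)^{2} - 21 = \left(5 - 64 + 64\right) 0^{2} - 21 = 5 \cdot 0 - 21 = 0 - 21 = -21$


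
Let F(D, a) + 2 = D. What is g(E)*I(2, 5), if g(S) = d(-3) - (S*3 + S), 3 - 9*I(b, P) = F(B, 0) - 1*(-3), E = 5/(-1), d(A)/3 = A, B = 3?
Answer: -11/9 ≈ -1.2222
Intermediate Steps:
F(D, a) = -2 + D
d(A) = 3*A
E = -5 (E = 5*(-1) = -5)
I(b, P) = -⅑ (I(b, P) = ⅓ - ((-2 + 3) - 1*(-3))/9 = ⅓ - (1 + 3)/9 = ⅓ - ⅑*4 = ⅓ - 4/9 = -⅑)
g(S) = -9 - 4*S (g(S) = 3*(-3) - (S*3 + S) = -9 - (3*S + S) = -9 - 4*S)
g(E)*I(2, 5) = (-9 - 4*(-5))*(-⅑) = (-9 + 20)*(-⅑) = 11*(-⅑) = -11/9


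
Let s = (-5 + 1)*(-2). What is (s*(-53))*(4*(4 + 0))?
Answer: -6784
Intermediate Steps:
s = 8 (s = -4*(-2) = 8)
(s*(-53))*(4*(4 + 0)) = (8*(-53))*(4*(4 + 0)) = -1696*4 = -424*16 = -6784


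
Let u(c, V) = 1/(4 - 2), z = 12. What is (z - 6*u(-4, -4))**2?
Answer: 81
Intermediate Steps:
u(c, V) = 1/2
(z - 6*u(-4, -4))**2 = (12 - 6*1/2)**2 = (12 - 3)**2 = 9**2 = 81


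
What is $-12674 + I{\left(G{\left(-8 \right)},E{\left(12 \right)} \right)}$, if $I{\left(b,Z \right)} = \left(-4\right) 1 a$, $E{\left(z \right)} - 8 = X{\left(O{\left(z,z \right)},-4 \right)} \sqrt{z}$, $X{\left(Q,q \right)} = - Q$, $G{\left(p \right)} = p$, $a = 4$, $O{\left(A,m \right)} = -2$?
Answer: $-12690$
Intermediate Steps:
$E{\left(z \right)} = 8 + 2 \sqrt{z}$ ($E{\left(z \right)} = 8 + \left(-1\right) \left(-2\right) \sqrt{z} = 8 + 2 \sqrt{z}$)
$I{\left(b,Z \right)} = -16$ ($I{\left(b,Z \right)} = \left(-4\right) 1 \cdot 4 = \left(-4\right) 4 = -16$)
$-12674 + I{\left(G{\left(-8 \right)},E{\left(12 \right)} \right)} = -12674 - 16 = -12690$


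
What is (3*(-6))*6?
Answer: -108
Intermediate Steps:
(3*(-6))*6 = -18*6 = -108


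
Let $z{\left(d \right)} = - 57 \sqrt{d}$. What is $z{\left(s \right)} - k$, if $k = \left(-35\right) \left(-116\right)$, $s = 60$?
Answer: $-4060 - 114 \sqrt{15} \approx -4501.5$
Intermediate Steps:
$k = 4060$
$z{\left(s \right)} - k = - 57 \sqrt{60} - 4060 = - 57 \cdot 2 \sqrt{15} - 4060 = - 114 \sqrt{15} - 4060 = -4060 - 114 \sqrt{15}$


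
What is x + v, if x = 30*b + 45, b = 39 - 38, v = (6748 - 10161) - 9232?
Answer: -12570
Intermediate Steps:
v = -12645 (v = -3413 - 9232 = -12645)
b = 1
x = 75 (x = 30*1 + 45 = 30 + 45 = 75)
x + v = 75 - 12645 = -12570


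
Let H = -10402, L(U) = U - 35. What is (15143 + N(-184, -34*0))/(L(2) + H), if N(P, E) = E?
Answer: -15143/10435 ≈ -1.4512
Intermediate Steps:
L(U) = -35 + U
(15143 + N(-184, -34*0))/(L(2) + H) = (15143 - 34*0)/((-35 + 2) - 10402) = (15143 + 0)/(-33 - 10402) = 15143/(-10435) = 15143*(-1/10435) = -15143/10435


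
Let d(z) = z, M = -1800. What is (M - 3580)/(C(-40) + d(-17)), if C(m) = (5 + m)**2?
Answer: -1345/302 ≈ -4.4536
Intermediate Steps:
(M - 3580)/(C(-40) + d(-17)) = (-1800 - 3580)/((5 - 40)**2 - 17) = -5380/((-35)**2 - 17) = -5380/(1225 - 17) = -5380/1208 = -5380*1/1208 = -1345/302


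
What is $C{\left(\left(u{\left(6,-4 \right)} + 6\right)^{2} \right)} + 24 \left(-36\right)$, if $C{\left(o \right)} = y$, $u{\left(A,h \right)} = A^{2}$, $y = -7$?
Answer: $-871$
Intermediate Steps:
$C{\left(o \right)} = -7$
$C{\left(\left(u{\left(6,-4 \right)} + 6\right)^{2} \right)} + 24 \left(-36\right) = -7 + 24 \left(-36\right) = -7 - 864 = -871$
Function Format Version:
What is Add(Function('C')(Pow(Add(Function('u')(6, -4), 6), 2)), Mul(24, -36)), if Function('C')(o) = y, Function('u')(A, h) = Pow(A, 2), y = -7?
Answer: -871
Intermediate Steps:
Function('C')(o) = -7
Add(Function('C')(Pow(Add(Function('u')(6, -4), 6), 2)), Mul(24, -36)) = Add(-7, Mul(24, -36)) = Add(-7, -864) = -871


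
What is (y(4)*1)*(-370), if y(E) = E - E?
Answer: 0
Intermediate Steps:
y(E) = 0
(y(4)*1)*(-370) = (0*1)*(-370) = 0*(-370) = 0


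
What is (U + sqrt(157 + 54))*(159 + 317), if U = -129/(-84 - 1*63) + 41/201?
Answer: 724336/1407 + 476*sqrt(211) ≈ 7429.1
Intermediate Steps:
U = 10652/9849 (U = -129/(-84 - 63) + 41*(1/201) = -129/(-147) + 41/201 = -129*(-1/147) + 41/201 = 43/49 + 41/201 = 10652/9849 ≈ 1.0815)
(U + sqrt(157 + 54))*(159 + 317) = (10652/9849 + sqrt(157 + 54))*(159 + 317) = (10652/9849 + sqrt(211))*476 = 724336/1407 + 476*sqrt(211)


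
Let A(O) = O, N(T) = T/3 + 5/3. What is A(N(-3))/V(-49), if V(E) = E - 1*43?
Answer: -1/138 ≈ -0.0072464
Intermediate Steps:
N(T) = 5/3 + T/3 (N(T) = T*(⅓) + 5*(⅓) = T/3 + 5/3 = 5/3 + T/3)
V(E) = -43 + E (V(E) = E - 43 = -43 + E)
A(N(-3))/V(-49) = (5/3 + (⅓)*(-3))/(-43 - 49) = (5/3 - 1)/(-92) = (⅔)*(-1/92) = -1/138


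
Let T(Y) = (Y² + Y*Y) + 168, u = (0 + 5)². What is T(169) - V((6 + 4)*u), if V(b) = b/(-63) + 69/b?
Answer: 902375653/15750 ≈ 57294.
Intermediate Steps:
u = 25 (u = 5² = 25)
T(Y) = 168 + 2*Y² (T(Y) = (Y² + Y²) + 168 = 2*Y² + 168 = 168 + 2*Y²)
V(b) = 69/b - b/63 (V(b) = b*(-1/63) + 69/b = -b/63 + 69/b = 69/b - b/63)
T(169) - V((6 + 4)*u) = (168 + 2*169²) - (69/(((6 + 4)*25)) - (6 + 4)*25/63) = (168 + 2*28561) - (69/((10*25)) - 10*25/63) = (168 + 57122) - (69/250 - 1/63*250) = 57290 - (69*(1/250) - 250/63) = 57290 - (69/250 - 250/63) = 57290 - 1*(-58153/15750) = 57290 + 58153/15750 = 902375653/15750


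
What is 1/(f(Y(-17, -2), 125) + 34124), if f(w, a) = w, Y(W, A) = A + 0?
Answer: 1/34122 ≈ 2.9307e-5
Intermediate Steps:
Y(W, A) = A
1/(f(Y(-17, -2), 125) + 34124) = 1/(-2 + 34124) = 1/34122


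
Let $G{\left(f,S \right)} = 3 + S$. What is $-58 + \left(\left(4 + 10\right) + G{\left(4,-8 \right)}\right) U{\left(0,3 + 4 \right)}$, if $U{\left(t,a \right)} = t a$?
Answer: $-58$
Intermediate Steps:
$U{\left(t,a \right)} = a t$
$-58 + \left(\left(4 + 10\right) + G{\left(4,-8 \right)}\right) U{\left(0,3 + 4 \right)} = -58 + \left(\left(4 + 10\right) + \left(3 - 8\right)\right) \left(3 + 4\right) 0 = -58 + \left(14 - 5\right) 7 \cdot 0 = -58 + 9 \cdot 0 = -58 + 0 = -58$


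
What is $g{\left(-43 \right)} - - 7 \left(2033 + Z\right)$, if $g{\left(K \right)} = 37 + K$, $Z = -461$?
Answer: $10998$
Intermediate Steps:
$g{\left(-43 \right)} - - 7 \left(2033 + Z\right) = \left(37 - 43\right) - - 7 \left(2033 - 461\right) = -6 - \left(-7\right) 1572 = -6 - -11004 = -6 + 11004 = 10998$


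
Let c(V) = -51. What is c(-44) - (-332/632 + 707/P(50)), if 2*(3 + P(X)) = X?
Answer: -71789/869 ≈ -82.611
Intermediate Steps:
P(X) = -3 + X/2
c(-44) - (-332/632 + 707/P(50)) = -51 - (-332/632 + 707/(-3 + (½)*50)) = -51 - (-332*1/632 + 707/(-3 + 25)) = -51 - (-83/158 + 707/22) = -51 - 1*27470/869 = -51 - 27470/869 = -71789/869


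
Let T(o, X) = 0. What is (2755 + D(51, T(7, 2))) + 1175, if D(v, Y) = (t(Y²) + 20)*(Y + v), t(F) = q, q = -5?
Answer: 4695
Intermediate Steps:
t(F) = -5
D(v, Y) = 15*Y + 15*v (D(v, Y) = (-5 + 20)*(Y + v) = 15*(Y + v) = 15*Y + 15*v)
(2755 + D(51, T(7, 2))) + 1175 = (2755 + (15*0 + 15*51)) + 1175 = (2755 + (0 + 765)) + 1175 = (2755 + 765) + 1175 = 3520 + 1175 = 4695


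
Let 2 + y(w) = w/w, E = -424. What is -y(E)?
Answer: 1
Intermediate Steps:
y(w) = -1 (y(w) = -2 + w/w = -2 + 1 = -1)
-y(E) = -1*(-1) = 1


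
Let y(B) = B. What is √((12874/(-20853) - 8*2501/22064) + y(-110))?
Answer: I*√836481001845790/2738694 ≈ 10.561*I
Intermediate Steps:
√((12874/(-20853) - 8*2501/22064) + y(-110)) = √((12874/(-20853) - 8*2501/22064) - 110) = √((12874*(-1/20853) - 20008*1/22064) - 110) = √((-12874/20853 - 2501/2758) - 110) = √(-12522835/8216082 - 110) = √(-916291855/8216082) = I*√836481001845790/2738694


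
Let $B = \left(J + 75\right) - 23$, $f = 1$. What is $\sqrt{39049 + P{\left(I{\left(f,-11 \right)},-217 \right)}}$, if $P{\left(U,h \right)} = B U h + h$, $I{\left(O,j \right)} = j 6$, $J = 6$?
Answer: $6 \sqrt{24153} \approx 932.47$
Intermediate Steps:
$B = 58$ ($B = \left(6 + 75\right) - 23 = 81 - 23 = 58$)
$I{\left(O,j \right)} = 6 j$
$P{\left(U,h \right)} = h + 58 U h$ ($P{\left(U,h \right)} = 58 U h + h = h + 58 U h$)
$\sqrt{39049 + P{\left(I{\left(f,-11 \right)},-217 \right)}} = \sqrt{39049 - 217 \left(1 + 58 \cdot 6 \left(-11\right)\right)} = \sqrt{39049 - 217 \left(1 + 58 \left(-66\right)\right)} = \sqrt{39049 - 217 \left(1 - 3828\right)} = \sqrt{39049 - -830459} = \sqrt{39049 + 830459} = \sqrt{869508} = 6 \sqrt{24153}$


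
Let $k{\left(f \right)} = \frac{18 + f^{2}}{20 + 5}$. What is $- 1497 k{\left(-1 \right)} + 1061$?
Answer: $- \frac{1918}{25} \approx -76.72$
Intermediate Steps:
$k{\left(f \right)} = \frac{18}{25} + \frac{f^{2}}{25}$ ($k{\left(f \right)} = \frac{18 + f^{2}}{25} = \left(18 + f^{2}\right) \frac{1}{25} = \frac{18}{25} + \frac{f^{2}}{25}$)
$- 1497 k{\left(-1 \right)} + 1061 = - 1497 \left(\frac{18}{25} + \frac{\left(-1\right)^{2}}{25}\right) + 1061 = - 1497 \left(\frac{18}{25} + \frac{1}{25} \cdot 1\right) + 1061 = - 1497 \left(\frac{18}{25} + \frac{1}{25}\right) + 1061 = \left(-1497\right) \frac{19}{25} + 1061 = - \frac{28443}{25} + 1061 = - \frac{1918}{25}$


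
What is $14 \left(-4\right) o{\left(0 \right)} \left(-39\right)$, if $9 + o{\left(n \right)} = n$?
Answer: $-19656$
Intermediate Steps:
$o{\left(n \right)} = -9 + n$
$14 \left(-4\right) o{\left(0 \right)} \left(-39\right) = 14 \left(-4\right) \left(-9 + 0\right) \left(-39\right) = \left(-56\right) \left(-9\right) \left(-39\right) = 504 \left(-39\right) = -19656$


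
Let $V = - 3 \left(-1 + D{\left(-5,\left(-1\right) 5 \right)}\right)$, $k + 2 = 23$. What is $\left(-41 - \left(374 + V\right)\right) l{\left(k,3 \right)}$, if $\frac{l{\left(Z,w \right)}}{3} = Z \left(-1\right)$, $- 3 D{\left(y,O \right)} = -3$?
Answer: $26145$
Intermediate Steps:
$D{\left(y,O \right)} = 1$ ($D{\left(y,O \right)} = \left(- \frac{1}{3}\right) \left(-3\right) = 1$)
$k = 21$ ($k = -2 + 23 = 21$)
$l{\left(Z,w \right)} = - 3 Z$ ($l{\left(Z,w \right)} = 3 Z \left(-1\right) = 3 \left(- Z\right) = - 3 Z$)
$V = 0$ ($V = - 3 \left(-1 + 1\right) = \left(-3\right) 0 = 0$)
$\left(-41 - \left(374 + V\right)\right) l{\left(k,3 \right)} = \left(-41 - 374\right) \left(\left(-3\right) 21\right) = \left(-41 + \left(-374 + 0\right)\right) \left(-63\right) = \left(-41 - 374\right) \left(-63\right) = \left(-415\right) \left(-63\right) = 26145$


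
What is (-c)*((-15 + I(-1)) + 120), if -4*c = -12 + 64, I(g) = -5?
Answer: 1300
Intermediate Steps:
c = -13 (c = -(-12 + 64)/4 = -1/4*52 = -13)
(-c)*((-15 + I(-1)) + 120) = (-1*(-13))*((-15 - 5) + 120) = 13*(-20 + 120) = 13*100 = 1300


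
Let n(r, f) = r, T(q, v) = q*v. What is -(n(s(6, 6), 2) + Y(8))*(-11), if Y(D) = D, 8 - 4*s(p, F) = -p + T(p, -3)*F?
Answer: 847/2 ≈ 423.50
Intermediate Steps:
s(p, F) = 2 + p/4 + 3*F*p/4 (s(p, F) = 2 - (-p + (p*(-3))*F)/4 = 2 - (-p + (-3*p)*F)/4 = 2 - (-p - 3*F*p)/4 = 2 + (p/4 + 3*F*p/4) = 2 + p/4 + 3*F*p/4)
-(n(s(6, 6), 2) + Y(8))*(-11) = -((2 + (¼)*6 + (¾)*6*6) + 8)*(-11) = -((2 + 3/2 + 27) + 8)*(-11) = -(61/2 + 8)*(-11) = -77*(-11)/2 = -1*(-847/2) = 847/2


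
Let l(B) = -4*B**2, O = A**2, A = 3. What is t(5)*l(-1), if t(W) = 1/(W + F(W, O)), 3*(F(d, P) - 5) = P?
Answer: -4/13 ≈ -0.30769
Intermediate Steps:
O = 9 (O = 3**2 = 9)
F(d, P) = 5 + P/3
t(W) = 1/(8 + W) (t(W) = 1/(W + (5 + (1/3)*9)) = 1/(W + (5 + 3)) = 1/(W + 8) = 1/(8 + W))
t(5)*l(-1) = (-4*(-1)**2)/(8 + 5) = (-4*1)/13 = (1/13)*(-4) = -4/13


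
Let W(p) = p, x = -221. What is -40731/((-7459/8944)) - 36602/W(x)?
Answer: 80782886462/1648439 ≈ 49006.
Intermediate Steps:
-40731/((-7459/8944)) - 36602/W(x) = -40731/((-7459/8944)) - 36602/(-221) = -40731/((-7459*1/8944)) - 36602*(-1/221) = -40731/(-7459/8944) + 36602/221 = -40731*(-8944/7459) + 36602/221 = 364298064/7459 + 36602/221 = 80782886462/1648439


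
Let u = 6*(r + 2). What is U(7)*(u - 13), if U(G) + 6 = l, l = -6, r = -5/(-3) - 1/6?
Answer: -96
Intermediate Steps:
r = 3/2 (r = -5*(-1/3) - 1*1/6 = 5/3 - 1/6 = 3/2 ≈ 1.5000)
u = 21 (u = 6*(3/2 + 2) = 6*(7/2) = 21)
U(G) = -12 (U(G) = -6 - 6 = -12)
U(7)*(u - 13) = -12*(21 - 13) = -12*8 = -96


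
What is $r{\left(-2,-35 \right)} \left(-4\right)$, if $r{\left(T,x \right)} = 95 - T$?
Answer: $-388$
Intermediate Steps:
$r{\left(-2,-35 \right)} \left(-4\right) = \left(95 - -2\right) \left(-4\right) = \left(95 + 2\right) \left(-4\right) = 97 \left(-4\right) = -388$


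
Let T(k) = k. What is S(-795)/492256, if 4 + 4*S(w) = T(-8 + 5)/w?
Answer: -1059/521791360 ≈ -2.0295e-6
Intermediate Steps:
S(w) = -1 - 3/(4*w) (S(w) = -1 + ((-8 + 5)/w)/4 = -1 + (-3/w)/4 = -1 - 3/(4*w))
S(-795)/492256 = ((-¾ - 1*(-795))/(-795))/492256 = -(-¾ + 795)/795*(1/492256) = -1/795*3177/4*(1/492256) = -1059/1060*1/492256 = -1059/521791360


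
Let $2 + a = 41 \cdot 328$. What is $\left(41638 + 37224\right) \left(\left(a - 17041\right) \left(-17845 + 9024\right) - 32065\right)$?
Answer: $2498303208660$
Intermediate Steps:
$a = 13446$ ($a = -2 + 41 \cdot 328 = -2 + 13448 = 13446$)
$\left(41638 + 37224\right) \left(\left(a - 17041\right) \left(-17845 + 9024\right) - 32065\right) = \left(41638 + 37224\right) \left(\left(13446 - 17041\right) \left(-17845 + 9024\right) - 32065\right) = 78862 \left(\left(-3595\right) \left(-8821\right) - 32065\right) = 78862 \left(31711495 - 32065\right) = 78862 \cdot 31679430 = 2498303208660$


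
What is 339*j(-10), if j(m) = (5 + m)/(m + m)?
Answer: 339/4 ≈ 84.750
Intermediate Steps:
j(m) = (5 + m)/(2*m) (j(m) = (5 + m)/((2*m)) = (5 + m)*(1/(2*m)) = (5 + m)/(2*m))
339*j(-10) = 339*((½)*(5 - 10)/(-10)) = 339*((½)*(-⅒)*(-5)) = 339*(¼) = 339/4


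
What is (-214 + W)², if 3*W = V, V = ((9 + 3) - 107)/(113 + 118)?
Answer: 22021669609/480249 ≈ 45855.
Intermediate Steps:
V = -95/231 (V = (12 - 107)/231 = -95*1/231 = -95/231 ≈ -0.41126)
W = -95/693 (W = (⅓)*(-95/231) = -95/693 ≈ -0.13709)
(-214 + W)² = (-214 - 95/693)² = (-148397/693)² = 22021669609/480249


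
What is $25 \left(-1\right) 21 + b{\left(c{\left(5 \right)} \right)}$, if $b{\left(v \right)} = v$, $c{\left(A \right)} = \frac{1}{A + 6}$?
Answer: $- \frac{5774}{11} \approx -524.91$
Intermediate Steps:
$c{\left(A \right)} = \frac{1}{6 + A}$
$25 \left(-1\right) 21 + b{\left(c{\left(5 \right)} \right)} = 25 \left(-1\right) 21 + \frac{1}{6 + 5} = \left(-25\right) 21 + \frac{1}{11} = -525 + \frac{1}{11} = - \frac{5774}{11}$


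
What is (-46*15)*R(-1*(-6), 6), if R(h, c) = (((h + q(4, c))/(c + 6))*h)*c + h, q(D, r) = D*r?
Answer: -66240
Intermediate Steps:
R(h, c) = h + c*h*(h + 4*c)/(6 + c) (R(h, c) = (((h + 4*c)/(c + 6))*h)*c + h = (((h + 4*c)/(6 + c))*h)*c + h = (h*(h + 4*c)/(6 + c))*c + h = c*h*(h + 4*c)/(6 + c) + h = h + c*h*(h + 4*c)/(6 + c))
(-46*15)*R(-1*(-6), 6) = (-46*15)*((-1*(-6))*(6 + 6 + 4*6² + 6*(-1*(-6)))/(6 + 6)) = -4140*(6 + 6 + 4*36 + 6*6)/12 = -4140*(6 + 6 + 144 + 36)/12 = -4140*192/12 = -690*96 = -66240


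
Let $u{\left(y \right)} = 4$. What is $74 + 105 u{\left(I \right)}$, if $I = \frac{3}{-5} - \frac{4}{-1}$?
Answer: $494$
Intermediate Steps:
$I = \frac{17}{5}$ ($I = 3 \left(- \frac{1}{5}\right) - -4 = - \frac{3}{5} + 4 = \frac{17}{5} \approx 3.4$)
$74 + 105 u{\left(I \right)} = 74 + 105 \cdot 4 = 74 + 420 = 494$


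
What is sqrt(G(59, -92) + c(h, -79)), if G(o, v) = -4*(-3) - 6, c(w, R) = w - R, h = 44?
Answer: sqrt(129) ≈ 11.358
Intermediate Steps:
G(o, v) = 6 (G(o, v) = 12 - 6 = 6)
sqrt(G(59, -92) + c(h, -79)) = sqrt(6 + (44 - 1*(-79))) = sqrt(6 + (44 + 79)) = sqrt(6 + 123) = sqrt(129)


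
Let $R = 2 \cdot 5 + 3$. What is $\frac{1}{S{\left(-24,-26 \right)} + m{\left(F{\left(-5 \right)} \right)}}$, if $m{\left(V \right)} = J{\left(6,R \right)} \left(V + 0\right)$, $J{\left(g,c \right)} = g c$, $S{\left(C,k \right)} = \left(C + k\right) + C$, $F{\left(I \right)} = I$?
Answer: $- \frac{1}{464} \approx -0.0021552$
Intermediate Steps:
$R = 13$ ($R = 10 + 3 = 13$)
$S{\left(C,k \right)} = k + 2 C$
$J{\left(g,c \right)} = c g$
$m{\left(V \right)} = 78 V$ ($m{\left(V \right)} = 13 \cdot 6 \left(V + 0\right) = 78 V$)
$\frac{1}{S{\left(-24,-26 \right)} + m{\left(F{\left(-5 \right)} \right)}} = \frac{1}{\left(-26 + 2 \left(-24\right)\right) + 78 \left(-5\right)} = \frac{1}{\left(-26 - 48\right) - 390} = \frac{1}{-74 - 390} = \frac{1}{-464} = - \frac{1}{464}$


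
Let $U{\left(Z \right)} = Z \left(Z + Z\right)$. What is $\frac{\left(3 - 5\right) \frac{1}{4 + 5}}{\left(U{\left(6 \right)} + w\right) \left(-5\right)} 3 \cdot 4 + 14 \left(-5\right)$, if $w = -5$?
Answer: $- \frac{70342}{1005} \approx -69.992$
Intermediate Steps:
$U{\left(Z \right)} = 2 Z^{2}$ ($U{\left(Z \right)} = Z 2 Z = 2 Z^{2}$)
$\frac{\left(3 - 5\right) \frac{1}{4 + 5}}{\left(U{\left(6 \right)} + w\right) \left(-5\right)} 3 \cdot 4 + 14 \left(-5\right) = \frac{\left(3 - 5\right) \frac{1}{4 + 5}}{\left(2 \cdot 6^{2} - 5\right) \left(-5\right)} 3 \cdot 4 + 14 \left(-5\right) = \frac{\left(-2\right) \frac{1}{9}}{\left(2 \cdot 36 - 5\right) \left(-5\right)} 3 \cdot 4 - 70 = \frac{\left(-2\right) \frac{1}{9}}{\left(72 - 5\right) \left(-5\right)} 3 \cdot 4 - 70 = - \frac{2}{9 \cdot 67 \left(-5\right)} 3 \cdot 4 - 70 = - \frac{2}{9 \left(-335\right)} 3 \cdot 4 - 70 = \left(- \frac{2}{9}\right) \left(- \frac{1}{335}\right) 3 \cdot 4 - 70 = \frac{2}{3015} \cdot 3 \cdot 4 - 70 = \frac{2}{1005} \cdot 4 - 70 = \frac{8}{1005} - 70 = - \frac{70342}{1005}$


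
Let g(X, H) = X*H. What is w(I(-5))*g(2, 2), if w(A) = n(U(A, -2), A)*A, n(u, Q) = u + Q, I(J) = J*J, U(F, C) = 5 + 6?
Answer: 3600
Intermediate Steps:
U(F, C) = 11
I(J) = J²
n(u, Q) = Q + u
w(A) = A*(11 + A) (w(A) = (A + 11)*A = (11 + A)*A = A*(11 + A))
g(X, H) = H*X
w(I(-5))*g(2, 2) = ((-5)²*(11 + (-5)²))*(2*2) = (25*(11 + 25))*4 = (25*36)*4 = 900*4 = 3600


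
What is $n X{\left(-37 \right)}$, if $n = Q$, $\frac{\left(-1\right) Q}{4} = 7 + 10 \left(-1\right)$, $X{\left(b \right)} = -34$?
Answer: $-408$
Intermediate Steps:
$Q = 12$ ($Q = - 4 \left(7 + 10 \left(-1\right)\right) = - 4 \left(7 - 10\right) = \left(-4\right) \left(-3\right) = 12$)
$n = 12$
$n X{\left(-37 \right)} = 12 \left(-34\right) = -408$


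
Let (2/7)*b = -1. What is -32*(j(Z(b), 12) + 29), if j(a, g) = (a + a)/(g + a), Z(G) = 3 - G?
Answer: -35168/37 ≈ -950.49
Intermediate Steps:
b = -7/2 (b = (7/2)*(-1) = -7/2 ≈ -3.5000)
j(a, g) = 2*a/(a + g) (j(a, g) = (2*a)/(a + g) = 2*a/(a + g))
-32*(j(Z(b), 12) + 29) = -32*(2*(3 - 1*(-7/2))/((3 - 1*(-7/2)) + 12) + 29) = -32*(2*(3 + 7/2)/((3 + 7/2) + 12) + 29) = -32*(2*(13/2)/(13/2 + 12) + 29) = -32*(2*(13/2)/(37/2) + 29) = -32*(2*(13/2)*(2/37) + 29) = -32*(26/37 + 29) = -32*1099/37 = -35168/37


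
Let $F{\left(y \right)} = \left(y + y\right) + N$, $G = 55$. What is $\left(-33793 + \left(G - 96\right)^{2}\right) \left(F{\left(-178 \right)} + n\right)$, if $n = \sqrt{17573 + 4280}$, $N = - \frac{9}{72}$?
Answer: $11435886 - 1316592 \sqrt{13} \approx 6.6888 \cdot 10^{6}$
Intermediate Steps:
$N = - \frac{1}{8}$ ($N = \left(-9\right) \frac{1}{72} = - \frac{1}{8} \approx -0.125$)
$F{\left(y \right)} = - \frac{1}{8} + 2 y$ ($F{\left(y \right)} = \left(y + y\right) - \frac{1}{8} = 2 y - \frac{1}{8} = - \frac{1}{8} + 2 y$)
$n = 41 \sqrt{13}$ ($n = \sqrt{21853} = 41 \sqrt{13} \approx 147.83$)
$\left(-33793 + \left(G - 96\right)^{2}\right) \left(F{\left(-178 \right)} + n\right) = \left(-33793 + \left(55 - 96\right)^{2}\right) \left(\left(- \frac{1}{8} + 2 \left(-178\right)\right) + 41 \sqrt{13}\right) = \left(-33793 + \left(-41\right)^{2}\right) \left(\left(- \frac{1}{8} - 356\right) + 41 \sqrt{13}\right) = \left(-33793 + 1681\right) \left(- \frac{2849}{8} + 41 \sqrt{13}\right) = - 32112 \left(- \frac{2849}{8} + 41 \sqrt{13}\right) = 11435886 - 1316592 \sqrt{13}$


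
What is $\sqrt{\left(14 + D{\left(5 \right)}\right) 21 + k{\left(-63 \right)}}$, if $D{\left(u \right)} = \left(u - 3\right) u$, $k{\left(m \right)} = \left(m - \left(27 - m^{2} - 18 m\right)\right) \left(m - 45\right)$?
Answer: $6 i \sqrt{8221} \approx 544.02 i$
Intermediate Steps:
$k{\left(m \right)} = \left(-45 + m\right) \left(-27 + m^{2} + 19 m\right)$ ($k{\left(m \right)} = \left(m + \left(-27 + m^{2} + 18 m\right)\right) \left(-45 + m\right) = \left(-27 + m^{2} + 19 m\right) \left(-45 + m\right) = \left(-45 + m\right) \left(-27 + m^{2} + 19 m\right)$)
$D{\left(u \right)} = u \left(-3 + u\right)$ ($D{\left(u \right)} = \left(-3 + u\right) u = u \left(-3 + u\right)$)
$\sqrt{\left(14 + D{\left(5 \right)}\right) 21 + k{\left(-63 \right)}} = \sqrt{\left(14 + 5 \left(-3 + 5\right)\right) 21 + \left(1215 + \left(-63\right)^{3} - -55566 - 26 \left(-63\right)^{2}\right)} = \sqrt{\left(14 + 5 \cdot 2\right) 21 + \left(1215 - 250047 + 55566 - 103194\right)} = \sqrt{\left(14 + 10\right) 21 + \left(1215 - 250047 + 55566 - 103194\right)} = \sqrt{24 \cdot 21 - 296460} = \sqrt{504 - 296460} = \sqrt{-295956} = 6 i \sqrt{8221}$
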